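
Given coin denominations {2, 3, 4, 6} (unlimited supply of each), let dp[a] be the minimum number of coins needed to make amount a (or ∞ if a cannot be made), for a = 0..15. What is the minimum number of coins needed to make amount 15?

 a  0  1  2  3  4  5  6  7  8  9 10 11 12 13 14 15
dp  0  -  1  1  1  2  1  2  2  2  2  3  2  3  3  3
(- denotes ∞ / unreachable)

3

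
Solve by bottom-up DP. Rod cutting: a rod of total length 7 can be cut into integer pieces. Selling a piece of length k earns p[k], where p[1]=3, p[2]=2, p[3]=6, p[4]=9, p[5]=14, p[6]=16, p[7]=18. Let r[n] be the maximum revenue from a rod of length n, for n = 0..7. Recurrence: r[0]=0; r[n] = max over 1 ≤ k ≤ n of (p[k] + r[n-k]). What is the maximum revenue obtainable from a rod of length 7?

21

   n    0    1    2    3    4    5    6    7
r[n]    0    3    6    9   12   15   18   21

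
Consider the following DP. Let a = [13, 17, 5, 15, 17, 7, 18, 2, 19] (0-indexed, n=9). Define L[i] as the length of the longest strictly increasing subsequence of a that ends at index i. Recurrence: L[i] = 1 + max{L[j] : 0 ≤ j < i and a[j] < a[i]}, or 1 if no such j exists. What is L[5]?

   i    0    1    2    3    4    5    6    7    8
a[i]   13   17    5   15   17    7   18    2   19
L[i]    1    2    1    2    3    2    4    1    5

2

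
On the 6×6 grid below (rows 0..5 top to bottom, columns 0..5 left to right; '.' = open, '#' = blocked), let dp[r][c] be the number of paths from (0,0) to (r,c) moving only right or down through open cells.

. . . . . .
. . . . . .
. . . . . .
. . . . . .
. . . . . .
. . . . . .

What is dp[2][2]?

r\c   0   1   2   3   4   5
  0   1   1   1   1   1   1
  1   1   2   3   4   5   6
  2   1   3   6  10  15  21
  3   1   4  10  20  35  56
  4   1   5  15  35  70 126
  5   1   6  21  56 126 252

6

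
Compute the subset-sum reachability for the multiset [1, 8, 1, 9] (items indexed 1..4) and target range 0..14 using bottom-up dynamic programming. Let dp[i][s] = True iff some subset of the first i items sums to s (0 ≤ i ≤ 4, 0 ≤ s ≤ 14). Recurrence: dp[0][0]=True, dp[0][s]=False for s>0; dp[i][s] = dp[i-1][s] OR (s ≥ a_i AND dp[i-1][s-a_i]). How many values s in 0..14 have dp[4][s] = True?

7

i\s   0   1   2   3   4   5   6   7   8   9  10  11  12  13  14
  0   T   F   F   F   F   F   F   F   F   F   F   F   F   F   F
  1   T   T   F   F   F   F   F   F   F   F   F   F   F   F   F
  2   T   T   F   F   F   F   F   F   T   T   F   F   F   F   F
  3   T   T   T   F   F   F   F   F   T   T   T   F   F   F   F
  4   T   T   T   F   F   F   F   F   T   T   T   T   F   F   F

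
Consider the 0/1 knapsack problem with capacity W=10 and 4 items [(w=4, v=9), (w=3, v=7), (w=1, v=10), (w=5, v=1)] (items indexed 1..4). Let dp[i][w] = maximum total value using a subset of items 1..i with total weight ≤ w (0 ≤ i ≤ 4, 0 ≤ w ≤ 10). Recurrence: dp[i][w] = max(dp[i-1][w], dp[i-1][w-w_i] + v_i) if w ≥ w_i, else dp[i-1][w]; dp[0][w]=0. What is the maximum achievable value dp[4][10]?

26

i\w   0   1   2   3   4   5   6   7   8   9  10
  0   0   0   0   0   0   0   0   0   0   0   0
  1   0   0   0   0   9   9   9   9   9   9   9
  2   0   0   0   7   9   9   9  16  16  16  16
  3   0  10  10  10  17  19  19  19  26  26  26
  4   0  10  10  10  17  19  19  19  26  26  26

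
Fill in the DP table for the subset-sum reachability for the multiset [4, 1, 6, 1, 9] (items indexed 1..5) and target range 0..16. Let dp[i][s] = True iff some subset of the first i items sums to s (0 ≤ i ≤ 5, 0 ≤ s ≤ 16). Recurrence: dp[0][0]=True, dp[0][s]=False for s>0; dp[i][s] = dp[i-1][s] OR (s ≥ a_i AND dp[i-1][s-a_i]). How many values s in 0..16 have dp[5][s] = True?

i\s   0   1   2   3   4   5   6   7   8   9  10  11  12  13  14  15  16
  0   T   F   F   F   F   F   F   F   F   F   F   F   F   F   F   F   F
  1   T   F   F   F   T   F   F   F   F   F   F   F   F   F   F   F   F
  2   T   T   F   F   T   T   F   F   F   F   F   F   F   F   F   F   F
  3   T   T   F   F   T   T   T   T   F   F   T   T   F   F   F   F   F
  4   T   T   T   F   T   T   T   T   T   F   T   T   T   F   F   F   F
  5   T   T   T   F   T   T   T   T   T   T   T   T   T   T   T   T   T

16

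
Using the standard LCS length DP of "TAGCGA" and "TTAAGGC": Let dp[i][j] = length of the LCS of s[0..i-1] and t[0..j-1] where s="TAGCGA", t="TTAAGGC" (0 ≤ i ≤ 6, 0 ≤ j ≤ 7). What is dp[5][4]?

   ''  T  T  A  A  G  G  C
''  0  0  0  0  0  0  0  0
 T  0  1  1  1  1  1  1  1
 A  0  1  1  2  2  2  2  2
 G  0  1  1  2  2  3  3  3
 C  0  1  1  2  2  3  3  4
 G  0  1  1  2  2  3  4  4
 A  0  1  1  2  3  3  4  4

2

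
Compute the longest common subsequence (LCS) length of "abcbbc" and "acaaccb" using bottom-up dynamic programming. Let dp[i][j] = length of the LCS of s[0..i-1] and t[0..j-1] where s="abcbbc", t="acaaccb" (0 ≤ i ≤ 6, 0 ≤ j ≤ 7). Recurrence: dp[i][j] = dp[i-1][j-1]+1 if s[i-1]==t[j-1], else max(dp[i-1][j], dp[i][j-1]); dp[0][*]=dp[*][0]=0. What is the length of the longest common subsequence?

3

   ''  a  c  a  a  c  c  b
''  0  0  0  0  0  0  0  0
 a  0  1  1  1  1  1  1  1
 b  0  1  1  1  1  1  1  2
 c  0  1  2  2  2  2  2  2
 b  0  1  2  2  2  2  2  3
 b  0  1  2  2  2  2  2  3
 c  0  1  2  2  2  3  3  3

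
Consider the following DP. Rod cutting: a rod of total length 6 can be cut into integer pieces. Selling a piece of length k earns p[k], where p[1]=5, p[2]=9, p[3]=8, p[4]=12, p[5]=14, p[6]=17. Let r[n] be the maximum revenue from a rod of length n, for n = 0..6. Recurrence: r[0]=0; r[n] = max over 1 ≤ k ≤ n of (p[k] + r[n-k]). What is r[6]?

   n    0    1    2    3    4    5    6
r[n]    0    5   10   15   20   25   30

30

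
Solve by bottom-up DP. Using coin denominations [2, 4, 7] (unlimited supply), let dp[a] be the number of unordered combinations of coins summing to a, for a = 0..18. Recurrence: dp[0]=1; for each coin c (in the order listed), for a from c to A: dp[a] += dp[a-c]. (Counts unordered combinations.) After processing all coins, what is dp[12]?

after  coin     0     1     2     3     4     5     6     7     8     9    10    11    12    13    14    15    16    17    18
          2     1     0     1     0     1     0     1     0     1     0     1     0     1     0     1     0     1     0     1
          4     1     0     1     0     2     0     2     0     3     0     3     0     4     0     4     0     5     0     5
          7     1     0     1     0     2     0     2     1     3     1     3     2     4     2     5     3     6     3     7

4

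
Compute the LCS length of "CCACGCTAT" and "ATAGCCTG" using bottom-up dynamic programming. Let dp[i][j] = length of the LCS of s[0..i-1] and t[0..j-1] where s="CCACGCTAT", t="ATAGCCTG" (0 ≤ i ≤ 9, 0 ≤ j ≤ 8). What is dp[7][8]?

4

   ''  A  T  A  G  C  C  T  G
''  0  0  0  0  0  0  0  0  0
 C  0  0  0  0  0  1  1  1  1
 C  0  0  0  0  0  1  2  2  2
 A  0  1  1  1  1  1  2  2  2
 C  0  1  1  1  1  2  2  2  2
 G  0  1  1  1  2  2  2  2  3
 C  0  1  1  1  2  3  3  3  3
 T  0  1  2  2  2  3  3  4  4
 A  0  1  2  3  3  3  3  4  4
 T  0  1  2  3  3  3  3  4  4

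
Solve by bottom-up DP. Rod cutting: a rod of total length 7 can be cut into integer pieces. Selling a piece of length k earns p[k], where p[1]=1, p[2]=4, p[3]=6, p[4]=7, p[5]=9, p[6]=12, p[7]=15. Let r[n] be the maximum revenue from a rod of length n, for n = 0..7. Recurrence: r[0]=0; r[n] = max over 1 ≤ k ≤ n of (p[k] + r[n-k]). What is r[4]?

8

   n    0    1    2    3    4    5    6    7
r[n]    0    1    4    6    8   10   12   15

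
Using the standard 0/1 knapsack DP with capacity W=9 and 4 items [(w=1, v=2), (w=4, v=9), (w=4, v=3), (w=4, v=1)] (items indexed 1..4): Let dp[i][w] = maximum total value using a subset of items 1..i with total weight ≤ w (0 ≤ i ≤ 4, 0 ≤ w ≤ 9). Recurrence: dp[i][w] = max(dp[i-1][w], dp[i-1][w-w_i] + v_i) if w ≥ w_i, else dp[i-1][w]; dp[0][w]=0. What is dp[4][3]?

2

i\w   0   1   2   3   4   5   6   7   8   9
  0   0   0   0   0   0   0   0   0   0   0
  1   0   2   2   2   2   2   2   2   2   2
  2   0   2   2   2   9  11  11  11  11  11
  3   0   2   2   2   9  11  11  11  12  14
  4   0   2   2   2   9  11  11  11  12  14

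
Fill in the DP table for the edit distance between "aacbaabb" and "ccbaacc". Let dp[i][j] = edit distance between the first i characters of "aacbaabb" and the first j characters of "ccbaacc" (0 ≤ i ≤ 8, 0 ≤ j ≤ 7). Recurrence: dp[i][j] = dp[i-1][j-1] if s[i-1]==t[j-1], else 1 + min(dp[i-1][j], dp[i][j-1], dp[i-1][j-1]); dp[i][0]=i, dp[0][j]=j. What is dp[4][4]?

3

   ''  c  c  b  a  a  c  c
''  0  1  2  3  4  5  6  7
 a  1  1  2  3  3  4  5  6
 a  2  2  2  3  3  3  4  5
 c  3  2  2  3  4  4  3  4
 b  4  3  3  2  3  4  4  4
 a  5  4  4  3  2  3  4  5
 a  6  5  5  4  3  2  3  4
 b  7  6  6  5  4  3  3  4
 b  8  7  7  6  5  4  4  4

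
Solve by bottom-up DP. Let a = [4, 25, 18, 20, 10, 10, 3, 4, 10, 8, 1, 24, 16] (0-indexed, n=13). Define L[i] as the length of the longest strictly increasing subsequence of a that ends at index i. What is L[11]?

   i    0    1    2    3    4    5    6    7    8    9   10   11   12
a[i]    4   25   18   20   10   10    3    4   10    8    1   24   16
L[i]    1    2    2    3    2    2    1    2    3    3    1    4    4

4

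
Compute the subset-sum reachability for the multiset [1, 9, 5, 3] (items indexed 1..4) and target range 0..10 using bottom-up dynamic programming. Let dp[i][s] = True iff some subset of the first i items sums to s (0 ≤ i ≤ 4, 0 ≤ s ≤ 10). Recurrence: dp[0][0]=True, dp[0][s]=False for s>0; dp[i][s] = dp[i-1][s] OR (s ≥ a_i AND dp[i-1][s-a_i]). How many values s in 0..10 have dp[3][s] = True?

6

i\s   0   1   2   3   4   5   6   7   8   9  10
  0   T   F   F   F   F   F   F   F   F   F   F
  1   T   T   F   F   F   F   F   F   F   F   F
  2   T   T   F   F   F   F   F   F   F   T   T
  3   T   T   F   F   F   T   T   F   F   T   T
  4   T   T   F   T   T   T   T   F   T   T   T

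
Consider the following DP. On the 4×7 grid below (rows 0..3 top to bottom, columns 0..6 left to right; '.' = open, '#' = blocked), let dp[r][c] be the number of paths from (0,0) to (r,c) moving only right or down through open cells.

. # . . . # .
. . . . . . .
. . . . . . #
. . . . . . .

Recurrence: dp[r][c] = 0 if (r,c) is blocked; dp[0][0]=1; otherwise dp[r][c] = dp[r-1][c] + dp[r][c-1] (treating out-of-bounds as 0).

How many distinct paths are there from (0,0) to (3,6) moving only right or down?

21

r\c   0   1   2   3   4   5   6
  0   1   0   0   0   0   0   0
  1   1   1   1   1   1   1   1
  2   1   2   3   4   5   6   0
  3   1   3   6  10  15  21  21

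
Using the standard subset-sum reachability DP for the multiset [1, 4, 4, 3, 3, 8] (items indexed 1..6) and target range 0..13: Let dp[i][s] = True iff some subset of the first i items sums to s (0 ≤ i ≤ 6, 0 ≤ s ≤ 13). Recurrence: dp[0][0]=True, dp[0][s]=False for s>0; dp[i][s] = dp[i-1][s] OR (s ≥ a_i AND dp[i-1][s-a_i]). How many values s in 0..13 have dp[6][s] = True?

13

i\s   0   1   2   3   4   5   6   7   8   9  10  11  12  13
  0   T   F   F   F   F   F   F   F   F   F   F   F   F   F
  1   T   T   F   F   F   F   F   F   F   F   F   F   F   F
  2   T   T   F   F   T   T   F   F   F   F   F   F   F   F
  3   T   T   F   F   T   T   F   F   T   T   F   F   F   F
  4   T   T   F   T   T   T   F   T   T   T   F   T   T   F
  5   T   T   F   T   T   T   T   T   T   T   T   T   T   F
  6   T   T   F   T   T   T   T   T   T   T   T   T   T   T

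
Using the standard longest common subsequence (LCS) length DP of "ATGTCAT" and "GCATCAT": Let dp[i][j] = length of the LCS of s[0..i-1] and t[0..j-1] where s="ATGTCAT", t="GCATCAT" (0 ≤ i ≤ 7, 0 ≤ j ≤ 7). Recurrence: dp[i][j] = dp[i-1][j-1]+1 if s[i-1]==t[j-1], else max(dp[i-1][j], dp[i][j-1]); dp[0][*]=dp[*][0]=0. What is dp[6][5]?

   ''  G  C  A  T  C  A  T
''  0  0  0  0  0  0  0  0
 A  0  0  0  1  1  1  1  1
 T  0  0  0  1  2  2  2  2
 G  0  1  1  1  2  2  2  2
 T  0  1  1  1  2  2  2  3
 C  0  1  2  2  2  3  3  3
 A  0  1  2  3  3  3  4  4
 T  0  1  2  3  4  4  4  5

3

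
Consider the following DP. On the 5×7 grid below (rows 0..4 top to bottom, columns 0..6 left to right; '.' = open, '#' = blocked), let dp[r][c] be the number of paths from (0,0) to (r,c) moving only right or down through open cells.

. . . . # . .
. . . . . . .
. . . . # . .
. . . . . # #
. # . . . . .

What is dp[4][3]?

r\c   0   1   2   3   4   5   6
  0   1   1   1   1   0   0   0
  1   1   2   3   4   4   4   4
  2   1   3   6  10   0   4   8
  3   1   4  10  20  20   0   0
  4   1   0  10  30  50  50  50

30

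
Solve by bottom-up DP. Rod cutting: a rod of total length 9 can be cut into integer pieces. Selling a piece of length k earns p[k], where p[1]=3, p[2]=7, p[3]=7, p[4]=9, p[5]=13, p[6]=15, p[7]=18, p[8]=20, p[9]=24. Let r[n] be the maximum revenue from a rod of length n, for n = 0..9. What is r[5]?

17

   n    0    1    2    3    4    5    6    7    8    9
r[n]    0    3    7   10   14   17   21   24   28   31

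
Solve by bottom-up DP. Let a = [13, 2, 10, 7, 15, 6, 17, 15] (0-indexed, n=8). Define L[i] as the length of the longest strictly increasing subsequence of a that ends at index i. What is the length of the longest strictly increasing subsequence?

   i    0    1    2    3    4    5    6    7
a[i]   13    2   10    7   15    6   17   15
L[i]    1    1    2    2    3    2    4    3

4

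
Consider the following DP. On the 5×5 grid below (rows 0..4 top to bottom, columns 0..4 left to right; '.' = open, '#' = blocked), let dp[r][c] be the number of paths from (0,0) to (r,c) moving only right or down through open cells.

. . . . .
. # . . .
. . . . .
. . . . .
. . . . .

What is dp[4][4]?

30

r\c   0   1   2   3   4
  0   1   1   1   1   1
  1   1   0   1   2   3
  2   1   1   2   4   7
  3   1   2   4   8  15
  4   1   3   7  15  30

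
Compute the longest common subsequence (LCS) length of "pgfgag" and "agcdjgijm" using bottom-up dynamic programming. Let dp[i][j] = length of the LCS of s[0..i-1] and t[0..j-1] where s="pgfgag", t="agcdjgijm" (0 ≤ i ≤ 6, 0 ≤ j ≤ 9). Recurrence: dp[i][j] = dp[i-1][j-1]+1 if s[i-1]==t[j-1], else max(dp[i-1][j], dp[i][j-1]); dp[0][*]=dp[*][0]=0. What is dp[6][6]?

   ''  a  g  c  d  j  g  i  j  m
''  0  0  0  0  0  0  0  0  0  0
 p  0  0  0  0  0  0  0  0  0  0
 g  0  0  1  1  1  1  1  1  1  1
 f  0  0  1  1  1  1  1  1  1  1
 g  0  0  1  1  1  1  2  2  2  2
 a  0  1  1  1  1  1  2  2  2  2
 g  0  1  2  2  2  2  2  2  2  2

2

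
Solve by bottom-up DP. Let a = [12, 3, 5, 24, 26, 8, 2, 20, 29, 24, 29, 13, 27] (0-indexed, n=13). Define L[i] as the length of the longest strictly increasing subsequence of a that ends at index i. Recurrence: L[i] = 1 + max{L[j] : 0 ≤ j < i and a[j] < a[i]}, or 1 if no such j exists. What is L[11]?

4

   i    0    1    2    3    4    5    6    7    8    9   10   11   12
a[i]   12    3    5   24   26    8    2   20   29   24   29   13   27
L[i]    1    1    2    3    4    3    1    4    5    5    6    4    6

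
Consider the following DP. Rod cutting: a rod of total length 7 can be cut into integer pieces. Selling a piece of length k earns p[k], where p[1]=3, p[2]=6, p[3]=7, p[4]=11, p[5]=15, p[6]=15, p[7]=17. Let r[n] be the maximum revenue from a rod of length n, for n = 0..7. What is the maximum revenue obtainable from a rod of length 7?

21

   n    0    1    2    3    4    5    6    7
r[n]    0    3    6    9   12   15   18   21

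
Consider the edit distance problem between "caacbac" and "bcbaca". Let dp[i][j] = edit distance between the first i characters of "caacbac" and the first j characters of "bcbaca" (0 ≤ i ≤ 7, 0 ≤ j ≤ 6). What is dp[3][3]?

3

   ''  b  c  b  a  c  a
''  0  1  2  3  4  5  6
 c  1  1  1  2  3  4  5
 a  2  2  2  2  2  3  4
 a  3  3  3  3  2  3  3
 c  4  4  3  4  3  2  3
 b  5  4  4  3  4  3  3
 a  6  5  5  4  3  4  3
 c  7  6  5  5  4  3  4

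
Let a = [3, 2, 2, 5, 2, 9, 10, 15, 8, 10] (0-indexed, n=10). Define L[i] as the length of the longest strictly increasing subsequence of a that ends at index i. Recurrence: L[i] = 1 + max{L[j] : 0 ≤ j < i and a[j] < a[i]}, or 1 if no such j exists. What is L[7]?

   i    0    1    2    3    4    5    6    7    8    9
a[i]    3    2    2    5    2    9   10   15    8   10
L[i]    1    1    1    2    1    3    4    5    3    4

5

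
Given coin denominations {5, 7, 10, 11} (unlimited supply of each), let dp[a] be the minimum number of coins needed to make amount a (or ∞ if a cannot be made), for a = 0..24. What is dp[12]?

 a  0  1  2  3  4  5  6  7  8  9 10 11 12 13 14 15 16 17 18 19 20 21 22 23 24
dp  0  -  -  -  -  1  -  1  -  -  1  1  2  -  2  2  2  2  2  3  2  2  2  3  3
(- denotes ∞ / unreachable)

2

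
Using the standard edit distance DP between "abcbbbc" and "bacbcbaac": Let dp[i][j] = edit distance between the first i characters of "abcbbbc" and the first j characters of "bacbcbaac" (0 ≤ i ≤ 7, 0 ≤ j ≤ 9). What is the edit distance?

   ''  b  a  c  b  c  b  a  a  c
''  0  1  2  3  4  5  6  7  8  9
 a  1  1  1  2  3  4  5  6  7  8
 b  2  1  2  2  2  3  4  5  6  7
 c  3  2  2  2  3  2  3  4  5  6
 b  4  3  3  3  2  3  2  3  4  5
 b  5  4  4  4  3  3  3  3  4  5
 b  6  5  5  5  4  4  3  4  4  5
 c  7  6  6  5  5  4  4  4  5  4

4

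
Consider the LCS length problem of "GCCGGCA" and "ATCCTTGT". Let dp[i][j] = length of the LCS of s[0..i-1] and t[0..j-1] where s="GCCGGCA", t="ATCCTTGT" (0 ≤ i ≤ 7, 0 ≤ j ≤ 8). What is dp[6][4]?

2

   ''  A  T  C  C  T  T  G  T
''  0  0  0  0  0  0  0  0  0
 G  0  0  0  0  0  0  0  1  1
 C  0  0  0  1  1  1  1  1  1
 C  0  0  0  1  2  2  2  2  2
 G  0  0  0  1  2  2  2  3  3
 G  0  0  0  1  2  2  2  3  3
 C  0  0  0  1  2  2  2  3  3
 A  0  1  1  1  2  2  2  3  3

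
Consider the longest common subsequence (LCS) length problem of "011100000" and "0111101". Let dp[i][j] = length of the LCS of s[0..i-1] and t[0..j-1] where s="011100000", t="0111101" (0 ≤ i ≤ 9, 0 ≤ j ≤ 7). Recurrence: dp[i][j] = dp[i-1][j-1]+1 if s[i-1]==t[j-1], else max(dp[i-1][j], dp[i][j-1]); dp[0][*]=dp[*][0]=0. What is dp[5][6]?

5

   ''  0  1  1  1  1  0  1
''  0  0  0  0  0  0  0  0
 0  0  1  1  1  1  1  1  1
 1  0  1  2  2  2  2  2  2
 1  0  1  2  3  3  3  3  3
 1  0  1  2  3  4  4  4  4
 0  0  1  2  3  4  4  5  5
 0  0  1  2  3  4  4  5  5
 0  0  1  2  3  4  4  5  5
 0  0  1  2  3  4  4  5  5
 0  0  1  2  3  4  4  5  5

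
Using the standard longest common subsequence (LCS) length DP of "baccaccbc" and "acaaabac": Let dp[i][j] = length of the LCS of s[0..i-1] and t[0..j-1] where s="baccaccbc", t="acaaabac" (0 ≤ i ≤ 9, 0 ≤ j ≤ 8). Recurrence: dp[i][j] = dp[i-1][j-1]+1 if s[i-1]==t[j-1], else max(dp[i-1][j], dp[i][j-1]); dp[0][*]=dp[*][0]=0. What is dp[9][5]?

   ''  a  c  a  a  a  b  a  c
''  0  0  0  0  0  0  0  0  0
 b  0  0  0  0  0  0  1  1  1
 a  0  1  1  1  1  1  1  2  2
 c  0  1  2  2  2  2  2  2  3
 c  0  1  2  2  2  2  2  2  3
 a  0  1  2  3  3  3  3  3  3
 c  0  1  2  3  3  3  3  3  4
 c  0  1  2  3  3  3  3  3  4
 b  0  1  2  3  3  3  4  4  4
 c  0  1  2  3  3  3  4  4  5

3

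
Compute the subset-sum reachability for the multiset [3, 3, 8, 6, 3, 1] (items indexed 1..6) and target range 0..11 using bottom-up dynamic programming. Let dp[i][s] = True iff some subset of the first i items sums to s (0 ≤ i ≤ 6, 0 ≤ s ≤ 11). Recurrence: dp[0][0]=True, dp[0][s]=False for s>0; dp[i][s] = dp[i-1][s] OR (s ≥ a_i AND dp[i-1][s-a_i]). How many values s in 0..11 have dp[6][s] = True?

i\s   0   1   2   3   4   5   6   7   8   9  10  11
  0   T   F   F   F   F   F   F   F   F   F   F   F
  1   T   F   F   T   F   F   F   F   F   F   F   F
  2   T   F   F   T   F   F   T   F   F   F   F   F
  3   T   F   F   T   F   F   T   F   T   F   F   T
  4   T   F   F   T   F   F   T   F   T   T   F   T
  5   T   F   F   T   F   F   T   F   T   T   F   T
  6   T   T   F   T   T   F   T   T   T   T   T   T

10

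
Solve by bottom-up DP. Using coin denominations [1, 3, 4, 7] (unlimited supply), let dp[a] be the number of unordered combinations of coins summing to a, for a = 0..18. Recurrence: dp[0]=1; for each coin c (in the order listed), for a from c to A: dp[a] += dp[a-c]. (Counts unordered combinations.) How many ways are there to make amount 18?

after  coin     0     1     2     3     4     5     6     7     8     9    10    11    12    13    14    15    16    17    18
          1     1     1     1     1     1     1     1     1     1     1     1     1     1     1     1     1     1     1     1
          3     1     1     1     2     2     2     3     3     3     4     4     4     5     5     5     6     6     6     7
          4     1     1     1     2     3     3     4     5     6     7     8     9    11    12    13    15    17    18    20
          7     1     1     1     2     3     3     4     6     7     8    10    12    14    16    19    22    25    28    32

32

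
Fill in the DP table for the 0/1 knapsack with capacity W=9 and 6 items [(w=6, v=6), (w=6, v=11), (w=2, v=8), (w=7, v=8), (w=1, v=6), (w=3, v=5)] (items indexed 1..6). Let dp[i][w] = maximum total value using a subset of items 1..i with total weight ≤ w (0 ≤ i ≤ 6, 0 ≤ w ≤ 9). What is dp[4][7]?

11

i\w   0   1   2   3   4   5   6   7   8   9
  0   0   0   0   0   0   0   0   0   0   0
  1   0   0   0   0   0   0   6   6   6   6
  2   0   0   0   0   0   0  11  11  11  11
  3   0   0   8   8   8   8  11  11  19  19
  4   0   0   8   8   8   8  11  11  19  19
  5   0   6   8  14  14  14  14  17  19  25
  6   0   6   8  14  14  14  19  19  19  25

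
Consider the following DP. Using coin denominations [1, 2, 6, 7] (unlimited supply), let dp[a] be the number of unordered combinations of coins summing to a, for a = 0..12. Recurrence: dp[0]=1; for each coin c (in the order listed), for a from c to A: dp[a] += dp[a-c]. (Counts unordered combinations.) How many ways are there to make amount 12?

15

after  coin     0     1     2     3     4     5     6     7     8     9    10    11    12
          1     1     1     1     1     1     1     1     1     1     1     1     1     1
          2     1     1     2     2     3     3     4     4     5     5     6     6     7
          6     1     1     2     2     3     3     5     5     7     7     9     9    12
          7     1     1     2     2     3     3     5     6     8     9    11    12    15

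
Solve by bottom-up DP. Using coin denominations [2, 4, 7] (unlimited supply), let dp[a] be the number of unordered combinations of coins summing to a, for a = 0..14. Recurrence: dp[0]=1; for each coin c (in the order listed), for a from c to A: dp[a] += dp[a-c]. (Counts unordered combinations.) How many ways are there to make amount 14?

5

after  coin     0     1     2     3     4     5     6     7     8     9    10    11    12    13    14
          2     1     0     1     0     1     0     1     0     1     0     1     0     1     0     1
          4     1     0     1     0     2     0     2     0     3     0     3     0     4     0     4
          7     1     0     1     0     2     0     2     1     3     1     3     2     4     2     5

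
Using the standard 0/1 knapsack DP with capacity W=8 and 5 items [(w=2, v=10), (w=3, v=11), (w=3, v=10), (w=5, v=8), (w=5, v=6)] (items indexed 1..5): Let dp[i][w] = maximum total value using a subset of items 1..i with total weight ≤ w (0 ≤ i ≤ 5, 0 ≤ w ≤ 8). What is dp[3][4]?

i\w   0   1   2   3   4   5   6   7   8
  0   0   0   0   0   0   0   0   0   0
  1   0   0  10  10  10  10  10  10  10
  2   0   0  10  11  11  21  21  21  21
  3   0   0  10  11  11  21  21  21  31
  4   0   0  10  11  11  21  21  21  31
  5   0   0  10  11  11  21  21  21  31

11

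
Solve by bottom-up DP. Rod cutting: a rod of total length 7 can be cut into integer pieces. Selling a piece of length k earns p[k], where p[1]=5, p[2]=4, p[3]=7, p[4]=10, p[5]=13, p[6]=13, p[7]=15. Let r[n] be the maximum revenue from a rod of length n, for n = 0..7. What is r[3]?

   n    0    1    2    3    4    5    6    7
r[n]    0    5   10   15   20   25   30   35

15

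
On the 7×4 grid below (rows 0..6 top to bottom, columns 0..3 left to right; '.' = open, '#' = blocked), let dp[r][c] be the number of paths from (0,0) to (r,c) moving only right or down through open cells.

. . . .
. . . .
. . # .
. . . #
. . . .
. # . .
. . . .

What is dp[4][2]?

9

r\c   0   1   2   3
  0   1   1   1   1
  1   1   2   3   4
  2   1   3   0   4
  3   1   4   4   0
  4   1   5   9   9
  5   1   0   9  18
  6   1   1  10  28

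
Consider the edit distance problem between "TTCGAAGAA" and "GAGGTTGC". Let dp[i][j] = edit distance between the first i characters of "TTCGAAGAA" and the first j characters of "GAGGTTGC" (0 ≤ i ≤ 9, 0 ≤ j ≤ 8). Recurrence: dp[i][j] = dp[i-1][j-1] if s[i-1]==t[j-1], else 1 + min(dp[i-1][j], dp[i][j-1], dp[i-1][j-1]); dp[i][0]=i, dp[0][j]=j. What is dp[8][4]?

5

   ''  G  A  G  G  T  T  G  C
''  0  1  2  3  4  5  6  7  8
 T  1  1  2  3  4  4  5  6  7
 T  2  2  2  3  4  4  4  5  6
 C  3  3  3  3  4  5  5  5  5
 G  4  3  4  3  3  4  5  5  6
 A  5  4  3  4  4  4  5  6  6
 A  6  5  4  4  5  5  5  6  7
 G  7  6  5  4  4  5  6  5  6
 A  8  7  6  5  5  5  6  6  6
 A  9  8  7  6  6  6  6  7  7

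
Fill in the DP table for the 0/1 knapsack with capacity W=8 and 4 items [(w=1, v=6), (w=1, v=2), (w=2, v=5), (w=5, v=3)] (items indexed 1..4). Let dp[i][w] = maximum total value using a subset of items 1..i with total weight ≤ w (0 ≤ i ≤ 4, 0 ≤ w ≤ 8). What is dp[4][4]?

13

i\w   0   1   2   3   4   5   6   7   8
  0   0   0   0   0   0   0   0   0   0
  1   0   6   6   6   6   6   6   6   6
  2   0   6   8   8   8   8   8   8   8
  3   0   6   8  11  13  13  13  13  13
  4   0   6   8  11  13  13  13  13  14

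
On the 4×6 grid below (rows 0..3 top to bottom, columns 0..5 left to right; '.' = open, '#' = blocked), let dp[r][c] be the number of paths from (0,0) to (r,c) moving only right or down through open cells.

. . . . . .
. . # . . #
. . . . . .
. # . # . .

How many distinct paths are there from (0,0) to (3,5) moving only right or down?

12

r\c   0   1   2   3   4   5
  0   1   1   1   1   1   1
  1   1   2   0   1   2   0
  2   1   3   3   4   6   6
  3   1   0   3   0   6  12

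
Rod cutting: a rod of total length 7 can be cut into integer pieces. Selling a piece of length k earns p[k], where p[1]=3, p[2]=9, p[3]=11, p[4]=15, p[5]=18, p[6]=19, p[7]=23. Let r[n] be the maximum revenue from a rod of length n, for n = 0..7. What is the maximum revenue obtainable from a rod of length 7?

30

   n    0    1    2    3    4    5    6    7
r[n]    0    3    9   12   18   21   27   30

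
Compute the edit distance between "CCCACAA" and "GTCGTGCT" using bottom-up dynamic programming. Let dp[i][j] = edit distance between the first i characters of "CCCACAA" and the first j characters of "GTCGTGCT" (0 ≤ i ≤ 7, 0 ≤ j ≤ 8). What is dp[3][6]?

   ''  G  T  C  G  T  G  C  T
''  0  1  2  3  4  5  6  7  8
 C  1  1  2  2  3  4  5  6  7
 C  2  2  2  2  3  4  5  5  6
 C  3  3  3  2  3  4  5  5  6
 A  4  4  4  3  3  4  5  6  6
 C  5  5  5  4  4  4  5  5  6
 A  6  6  6  5  5  5  5  6  6
 A  7  7  7  6  6  6  6  6  7

5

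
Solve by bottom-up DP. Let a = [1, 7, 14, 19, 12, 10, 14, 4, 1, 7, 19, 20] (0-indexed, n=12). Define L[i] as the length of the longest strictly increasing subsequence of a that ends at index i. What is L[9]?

3

   i    0    1    2    3    4    5    6    7    8    9   10   11
a[i]    1    7   14   19   12   10   14    4    1    7   19   20
L[i]    1    2    3    4    3    3    4    2    1    3    5    6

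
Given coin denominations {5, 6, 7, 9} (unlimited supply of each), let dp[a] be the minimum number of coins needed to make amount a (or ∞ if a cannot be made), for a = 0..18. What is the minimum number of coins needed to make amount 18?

 a  0  1  2  3  4  5  6  7  8  9 10 11 12 13 14 15 16 17 18
dp  0  -  -  -  -  1  1  1  -  1  2  2  2  2  2  2  2  3  2
(- denotes ∞ / unreachable)

2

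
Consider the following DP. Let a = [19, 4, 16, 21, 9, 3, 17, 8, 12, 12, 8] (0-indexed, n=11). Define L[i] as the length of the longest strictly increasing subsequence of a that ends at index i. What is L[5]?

   i    0    1    2    3    4    5    6    7    8    9   10
a[i]   19    4   16   21    9    3   17    8   12   12    8
L[i]    1    1    2    3    2    1    3    2    3    3    2

1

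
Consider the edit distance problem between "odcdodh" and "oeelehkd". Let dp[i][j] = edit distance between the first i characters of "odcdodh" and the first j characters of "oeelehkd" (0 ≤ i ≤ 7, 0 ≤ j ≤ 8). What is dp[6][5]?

5

   ''  o  e  e  l  e  h  k  d
''  0  1  2  3  4  5  6  7  8
 o  1  0  1  2  3  4  5  6  7
 d  2  1  1  2  3  4  5  6  6
 c  3  2  2  2  3  4  5  6  7
 d  4  3  3  3  3  4  5  6  6
 o  5  4  4  4  4  4  5  6  7
 d  6  5  5  5  5  5  5  6  6
 h  7  6  6  6  6  6  5  6  7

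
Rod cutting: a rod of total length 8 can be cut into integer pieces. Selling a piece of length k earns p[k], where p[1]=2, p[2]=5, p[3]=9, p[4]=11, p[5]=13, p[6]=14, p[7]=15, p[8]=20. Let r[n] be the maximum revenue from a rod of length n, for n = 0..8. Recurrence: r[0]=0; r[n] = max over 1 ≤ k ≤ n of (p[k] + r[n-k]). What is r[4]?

11

   n    0    1    2    3    4    5    6    7    8
r[n]    0    2    5    9   11   14   18   20   23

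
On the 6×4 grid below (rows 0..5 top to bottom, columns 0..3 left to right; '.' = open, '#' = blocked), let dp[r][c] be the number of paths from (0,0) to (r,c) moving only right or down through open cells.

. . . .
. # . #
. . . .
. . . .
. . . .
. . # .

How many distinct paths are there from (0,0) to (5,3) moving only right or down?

13

r\c   0   1   2   3
  0   1   1   1   1
  1   1   0   1   0
  2   1   1   2   2
  3   1   2   4   6
  4   1   3   7  13
  5   1   4   0  13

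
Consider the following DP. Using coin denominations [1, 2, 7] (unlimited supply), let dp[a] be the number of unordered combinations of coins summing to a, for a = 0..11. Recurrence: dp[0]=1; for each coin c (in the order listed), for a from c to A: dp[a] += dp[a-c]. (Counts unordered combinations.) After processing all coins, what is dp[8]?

6

after  coin     0     1     2     3     4     5     6     7     8     9    10    11
          1     1     1     1     1     1     1     1     1     1     1     1     1
          2     1     1     2     2     3     3     4     4     5     5     6     6
          7     1     1     2     2     3     3     4     5     6     7     8     9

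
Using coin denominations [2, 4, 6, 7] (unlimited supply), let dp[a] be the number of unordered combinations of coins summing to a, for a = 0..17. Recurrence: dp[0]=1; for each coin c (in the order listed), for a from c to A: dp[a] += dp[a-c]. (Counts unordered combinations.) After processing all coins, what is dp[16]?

11

after  coin     0     1     2     3     4     5     6     7     8     9    10    11    12    13    14    15    16    17
          2     1     0     1     0     1     0     1     0     1     0     1     0     1     0     1     0     1     0
          4     1     0     1     0     2     0     2     0     3     0     3     0     4     0     4     0     5     0
          6     1     0     1     0     2     0     3     0     4     0     5     0     7     0     8     0    10     0
          7     1     0     1     0     2     0     3     1     4     1     5     2     7     3     9     4    11     5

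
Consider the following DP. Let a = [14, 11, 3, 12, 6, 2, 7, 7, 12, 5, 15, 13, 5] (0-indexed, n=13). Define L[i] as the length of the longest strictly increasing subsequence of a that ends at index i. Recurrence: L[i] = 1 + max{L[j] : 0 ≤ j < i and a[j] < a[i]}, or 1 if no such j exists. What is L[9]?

   i    0    1    2    3    4    5    6    7    8    9   10   11   12
a[i]   14   11    3   12    6    2    7    7   12    5   15   13    5
L[i]    1    1    1    2    2    1    3    3    4    2    5    5    2

2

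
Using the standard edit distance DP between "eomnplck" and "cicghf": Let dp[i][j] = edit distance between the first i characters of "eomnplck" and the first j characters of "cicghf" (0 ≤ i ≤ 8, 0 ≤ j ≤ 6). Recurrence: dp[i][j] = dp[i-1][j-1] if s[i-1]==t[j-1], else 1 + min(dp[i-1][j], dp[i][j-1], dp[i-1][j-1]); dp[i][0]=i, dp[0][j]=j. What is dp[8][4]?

   ''  c  i  c  g  h  f
''  0  1  2  3  4  5  6
 e  1  1  2  3  4  5  6
 o  2  2  2  3  4  5  6
 m  3  3  3  3  4  5  6
 n  4  4  4  4  4  5  6
 p  5  5  5  5  5  5  6
 l  6  6  6  6  6  6  6
 c  7  6  7  6  7  7  7
 k  8  7  7  7  7  8  8

7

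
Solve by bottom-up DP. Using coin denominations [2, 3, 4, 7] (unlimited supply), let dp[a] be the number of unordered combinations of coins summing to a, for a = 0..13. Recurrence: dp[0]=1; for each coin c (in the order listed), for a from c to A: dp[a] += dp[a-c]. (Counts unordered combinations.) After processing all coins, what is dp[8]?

4

after  coin     0     1     2     3     4     5     6     7     8     9    10    11    12    13
          2     1     0     1     0     1     0     1     0     1     0     1     0     1     0
          3     1     0     1     1     1     1     2     1     2     2     2     2     3     2
          4     1     0     1     1     2     1     3     2     4     3     5     4     7     5
          7     1     0     1     1     2     1     3     3     4     4     6     6     8     8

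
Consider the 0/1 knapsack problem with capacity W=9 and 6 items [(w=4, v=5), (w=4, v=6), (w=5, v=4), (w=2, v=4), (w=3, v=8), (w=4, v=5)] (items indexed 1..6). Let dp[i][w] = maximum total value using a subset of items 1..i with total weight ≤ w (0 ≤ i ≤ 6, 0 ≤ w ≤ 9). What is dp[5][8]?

14

i\w   0   1   2   3   4   5   6   7   8   9
  0   0   0   0   0   0   0   0   0   0   0
  1   0   0   0   0   5   5   5   5   5   5
  2   0   0   0   0   6   6   6   6  11  11
  3   0   0   0   0   6   6   6   6  11  11
  4   0   0   4   4   6   6  10  10  11  11
  5   0   0   4   8   8  12  12  14  14  18
  6   0   0   4   8   8  12  12  14  14  18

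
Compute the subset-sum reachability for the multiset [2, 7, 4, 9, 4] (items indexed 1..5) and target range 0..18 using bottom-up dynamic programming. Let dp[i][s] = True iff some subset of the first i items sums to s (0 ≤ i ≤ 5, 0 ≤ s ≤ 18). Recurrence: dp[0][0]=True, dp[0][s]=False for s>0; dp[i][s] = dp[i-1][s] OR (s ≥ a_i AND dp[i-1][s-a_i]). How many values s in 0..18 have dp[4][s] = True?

i\s   0   1   2   3   4   5   6   7   8   9  10  11  12  13  14  15  16  17  18
  0   T   F   F   F   F   F   F   F   F   F   F   F   F   F   F   F   F   F   F
  1   T   F   T   F   F   F   F   F   F   F   F   F   F   F   F   F   F   F   F
  2   T   F   T   F   F   F   F   T   F   T   F   F   F   F   F   F   F   F   F
  3   T   F   T   F   T   F   T   T   F   T   F   T   F   T   F   F   F   F   F
  4   T   F   T   F   T   F   T   T   F   T   F   T   F   T   F   T   T   F   T
  5   T   F   T   F   T   F   T   T   T   T   T   T   F   T   F   T   T   T   T

11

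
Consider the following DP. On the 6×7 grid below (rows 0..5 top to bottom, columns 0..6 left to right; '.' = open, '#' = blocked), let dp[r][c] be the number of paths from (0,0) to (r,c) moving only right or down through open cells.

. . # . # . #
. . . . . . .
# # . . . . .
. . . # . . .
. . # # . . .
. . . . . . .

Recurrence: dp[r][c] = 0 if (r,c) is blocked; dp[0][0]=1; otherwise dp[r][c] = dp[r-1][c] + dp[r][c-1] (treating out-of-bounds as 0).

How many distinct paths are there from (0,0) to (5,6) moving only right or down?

70

r\c   0   1   2   3   4   5   6
  0   1   1   0   0   0   0   0
  1   1   2   2   2   2   2   2
  2   0   0   2   4   6   8  10
  3   0   0   2   0   6  14  24
  4   0   0   0   0   6  20  44
  5   0   0   0   0   6  26  70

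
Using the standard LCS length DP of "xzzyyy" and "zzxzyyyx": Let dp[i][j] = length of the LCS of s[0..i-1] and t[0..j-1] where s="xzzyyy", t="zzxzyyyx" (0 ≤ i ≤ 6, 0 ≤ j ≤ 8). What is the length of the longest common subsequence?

5

   ''  z  z  x  z  y  y  y  x
''  0  0  0  0  0  0  0  0  0
 x  0  0  0  1  1  1  1  1  1
 z  0  1  1  1  2  2  2  2  2
 z  0  1  2  2  2  2  2  2  2
 y  0  1  2  2  2  3  3  3  3
 y  0  1  2  2  2  3  4  4  4
 y  0  1  2  2  2  3  4  5  5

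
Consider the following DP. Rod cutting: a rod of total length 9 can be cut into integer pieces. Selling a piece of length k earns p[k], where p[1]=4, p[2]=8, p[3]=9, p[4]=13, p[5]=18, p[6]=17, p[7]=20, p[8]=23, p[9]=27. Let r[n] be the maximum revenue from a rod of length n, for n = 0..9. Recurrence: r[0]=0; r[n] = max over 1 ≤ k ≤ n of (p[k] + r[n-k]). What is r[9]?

36

   n    0    1    2    3    4    5    6    7    8    9
r[n]    0    4    8   12   16   20   24   28   32   36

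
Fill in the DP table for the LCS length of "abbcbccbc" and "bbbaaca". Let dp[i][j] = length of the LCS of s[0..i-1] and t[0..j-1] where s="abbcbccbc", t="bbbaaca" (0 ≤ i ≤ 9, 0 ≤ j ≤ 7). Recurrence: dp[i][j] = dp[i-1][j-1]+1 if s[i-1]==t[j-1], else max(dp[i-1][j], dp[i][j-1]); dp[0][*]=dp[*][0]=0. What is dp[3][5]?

2

   ''  b  b  b  a  a  c  a
''  0  0  0  0  0  0  0  0
 a  0  0  0  0  1  1  1  1
 b  0  1  1  1  1  1  1  1
 b  0  1  2  2  2  2  2  2
 c  0  1  2  2  2  2  3  3
 b  0  1  2  3  3  3  3  3
 c  0  1  2  3  3  3  4  4
 c  0  1  2  3  3  3  4  4
 b  0  1  2  3  3  3  4  4
 c  0  1  2  3  3  3  4  4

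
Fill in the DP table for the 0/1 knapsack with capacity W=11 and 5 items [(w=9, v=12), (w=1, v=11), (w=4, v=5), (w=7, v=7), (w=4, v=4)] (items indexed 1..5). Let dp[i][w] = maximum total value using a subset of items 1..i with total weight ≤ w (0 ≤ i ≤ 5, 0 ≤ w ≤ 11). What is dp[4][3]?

11

i\w   0   1   2   3   4   5   6   7   8   9  10  11
  0   0   0   0   0   0   0   0   0   0   0   0   0
  1   0   0   0   0   0   0   0   0   0  12  12  12
  2   0  11  11  11  11  11  11  11  11  12  23  23
  3   0  11  11  11  11  16  16  16  16  16  23  23
  4   0  11  11  11  11  16  16  16  18  18  23  23
  5   0  11  11  11  11  16  16  16  18  20  23  23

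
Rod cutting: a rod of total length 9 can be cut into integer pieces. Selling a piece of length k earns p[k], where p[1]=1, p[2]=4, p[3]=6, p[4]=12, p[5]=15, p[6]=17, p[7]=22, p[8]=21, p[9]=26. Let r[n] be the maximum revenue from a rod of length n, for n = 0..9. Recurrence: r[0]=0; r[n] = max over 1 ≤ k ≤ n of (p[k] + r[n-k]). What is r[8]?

   n    0    1    2    3    4    5    6    7    8    9
r[n]    0    1    4    6   12   15   17   22   24   27

24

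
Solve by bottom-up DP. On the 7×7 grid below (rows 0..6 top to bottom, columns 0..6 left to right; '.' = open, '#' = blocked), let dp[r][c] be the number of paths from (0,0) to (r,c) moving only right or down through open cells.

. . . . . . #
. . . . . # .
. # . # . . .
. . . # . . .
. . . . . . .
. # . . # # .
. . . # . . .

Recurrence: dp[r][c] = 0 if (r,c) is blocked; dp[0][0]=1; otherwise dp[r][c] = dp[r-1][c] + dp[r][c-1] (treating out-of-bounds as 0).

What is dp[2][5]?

5

r\c   0   1   2   3   4   5   6
  0   1   1   1   1   1   1   0
  1   1   2   3   4   5   0   0
  2   1   0   3   0   5   5   5
  3   1   1   4   0   5  10  15
  4   1   2   6   6  11  21  36
  5   1   0   6  12   0   0  36
  6   1   1   7   0   0   0  36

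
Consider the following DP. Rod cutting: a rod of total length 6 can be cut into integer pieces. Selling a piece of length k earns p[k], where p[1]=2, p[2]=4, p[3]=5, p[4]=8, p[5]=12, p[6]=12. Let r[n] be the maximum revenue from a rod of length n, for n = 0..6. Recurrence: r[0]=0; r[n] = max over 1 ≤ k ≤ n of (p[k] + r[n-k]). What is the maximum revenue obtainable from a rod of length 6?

   n    0    1    2    3    4    5    6
r[n]    0    2    4    6    8   12   14

14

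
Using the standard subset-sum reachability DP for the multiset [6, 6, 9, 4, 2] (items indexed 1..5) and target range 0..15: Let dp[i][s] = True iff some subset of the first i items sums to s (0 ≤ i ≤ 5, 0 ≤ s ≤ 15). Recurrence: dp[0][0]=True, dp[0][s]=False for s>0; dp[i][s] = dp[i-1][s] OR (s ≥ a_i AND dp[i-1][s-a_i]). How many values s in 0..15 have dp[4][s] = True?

i\s   0   1   2   3   4   5   6   7   8   9  10  11  12  13  14  15
  0   T   F   F   F   F   F   F   F   F   F   F   F   F   F   F   F
  1   T   F   F   F   F   F   T   F   F   F   F   F   F   F   F   F
  2   T   F   F   F   F   F   T   F   F   F   F   F   T   F   F   F
  3   T   F   F   F   F   F   T   F   F   T   F   F   T   F   F   T
  4   T   F   F   F   T   F   T   F   F   T   T   F   T   T   F   T
  5   T   F   T   F   T   F   T   F   T   T   T   T   T   T   T   T

8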